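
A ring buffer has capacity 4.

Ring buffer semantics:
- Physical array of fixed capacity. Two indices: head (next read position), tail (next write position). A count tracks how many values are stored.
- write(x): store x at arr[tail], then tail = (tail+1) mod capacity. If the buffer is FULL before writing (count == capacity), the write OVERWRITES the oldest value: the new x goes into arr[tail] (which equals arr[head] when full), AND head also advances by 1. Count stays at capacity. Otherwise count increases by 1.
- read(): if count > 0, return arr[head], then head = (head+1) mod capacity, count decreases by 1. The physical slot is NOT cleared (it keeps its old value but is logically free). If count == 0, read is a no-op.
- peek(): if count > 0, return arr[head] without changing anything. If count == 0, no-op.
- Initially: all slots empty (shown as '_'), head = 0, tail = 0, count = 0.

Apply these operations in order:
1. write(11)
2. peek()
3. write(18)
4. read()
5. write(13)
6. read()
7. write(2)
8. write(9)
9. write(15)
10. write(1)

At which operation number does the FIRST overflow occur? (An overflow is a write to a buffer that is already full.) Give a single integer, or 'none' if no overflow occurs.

After op 1 (write(11)): arr=[11 _ _ _] head=0 tail=1 count=1
After op 2 (peek()): arr=[11 _ _ _] head=0 tail=1 count=1
After op 3 (write(18)): arr=[11 18 _ _] head=0 tail=2 count=2
After op 4 (read()): arr=[11 18 _ _] head=1 tail=2 count=1
After op 5 (write(13)): arr=[11 18 13 _] head=1 tail=3 count=2
After op 6 (read()): arr=[11 18 13 _] head=2 tail=3 count=1
After op 7 (write(2)): arr=[11 18 13 2] head=2 tail=0 count=2
After op 8 (write(9)): arr=[9 18 13 2] head=2 tail=1 count=3
After op 9 (write(15)): arr=[9 15 13 2] head=2 tail=2 count=4
After op 10 (write(1)): arr=[9 15 1 2] head=3 tail=3 count=4

Answer: 10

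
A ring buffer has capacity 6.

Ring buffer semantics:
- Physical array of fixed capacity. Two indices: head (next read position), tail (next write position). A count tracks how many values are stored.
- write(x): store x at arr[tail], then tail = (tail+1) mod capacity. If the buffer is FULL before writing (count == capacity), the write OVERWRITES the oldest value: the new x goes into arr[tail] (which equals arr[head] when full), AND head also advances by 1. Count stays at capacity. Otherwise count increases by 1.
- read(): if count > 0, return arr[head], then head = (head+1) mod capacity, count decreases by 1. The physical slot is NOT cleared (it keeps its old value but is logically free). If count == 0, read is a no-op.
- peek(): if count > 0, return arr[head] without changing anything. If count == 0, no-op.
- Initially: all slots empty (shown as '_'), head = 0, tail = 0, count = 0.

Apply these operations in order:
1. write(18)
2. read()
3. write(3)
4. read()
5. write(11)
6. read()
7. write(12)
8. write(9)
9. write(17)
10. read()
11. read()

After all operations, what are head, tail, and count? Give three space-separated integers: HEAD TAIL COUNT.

After op 1 (write(18)): arr=[18 _ _ _ _ _] head=0 tail=1 count=1
After op 2 (read()): arr=[18 _ _ _ _ _] head=1 tail=1 count=0
After op 3 (write(3)): arr=[18 3 _ _ _ _] head=1 tail=2 count=1
After op 4 (read()): arr=[18 3 _ _ _ _] head=2 tail=2 count=0
After op 5 (write(11)): arr=[18 3 11 _ _ _] head=2 tail=3 count=1
After op 6 (read()): arr=[18 3 11 _ _ _] head=3 tail=3 count=0
After op 7 (write(12)): arr=[18 3 11 12 _ _] head=3 tail=4 count=1
After op 8 (write(9)): arr=[18 3 11 12 9 _] head=3 tail=5 count=2
After op 9 (write(17)): arr=[18 3 11 12 9 17] head=3 tail=0 count=3
After op 10 (read()): arr=[18 3 11 12 9 17] head=4 tail=0 count=2
After op 11 (read()): arr=[18 3 11 12 9 17] head=5 tail=0 count=1

Answer: 5 0 1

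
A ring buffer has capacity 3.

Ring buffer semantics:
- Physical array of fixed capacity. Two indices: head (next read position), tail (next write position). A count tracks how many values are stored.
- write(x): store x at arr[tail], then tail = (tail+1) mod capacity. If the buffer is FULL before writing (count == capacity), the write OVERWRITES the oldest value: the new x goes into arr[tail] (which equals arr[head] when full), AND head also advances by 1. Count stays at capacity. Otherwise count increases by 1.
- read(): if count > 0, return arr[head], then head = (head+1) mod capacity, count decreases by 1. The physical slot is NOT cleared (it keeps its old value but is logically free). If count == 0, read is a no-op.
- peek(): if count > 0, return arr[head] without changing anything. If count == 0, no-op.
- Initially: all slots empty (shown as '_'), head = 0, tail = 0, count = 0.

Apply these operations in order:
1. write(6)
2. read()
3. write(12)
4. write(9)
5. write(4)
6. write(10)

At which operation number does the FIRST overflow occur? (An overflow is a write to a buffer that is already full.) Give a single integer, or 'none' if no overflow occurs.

After op 1 (write(6)): arr=[6 _ _] head=0 tail=1 count=1
After op 2 (read()): arr=[6 _ _] head=1 tail=1 count=0
After op 3 (write(12)): arr=[6 12 _] head=1 tail=2 count=1
After op 4 (write(9)): arr=[6 12 9] head=1 tail=0 count=2
After op 5 (write(4)): arr=[4 12 9] head=1 tail=1 count=3
After op 6 (write(10)): arr=[4 10 9] head=2 tail=2 count=3

Answer: 6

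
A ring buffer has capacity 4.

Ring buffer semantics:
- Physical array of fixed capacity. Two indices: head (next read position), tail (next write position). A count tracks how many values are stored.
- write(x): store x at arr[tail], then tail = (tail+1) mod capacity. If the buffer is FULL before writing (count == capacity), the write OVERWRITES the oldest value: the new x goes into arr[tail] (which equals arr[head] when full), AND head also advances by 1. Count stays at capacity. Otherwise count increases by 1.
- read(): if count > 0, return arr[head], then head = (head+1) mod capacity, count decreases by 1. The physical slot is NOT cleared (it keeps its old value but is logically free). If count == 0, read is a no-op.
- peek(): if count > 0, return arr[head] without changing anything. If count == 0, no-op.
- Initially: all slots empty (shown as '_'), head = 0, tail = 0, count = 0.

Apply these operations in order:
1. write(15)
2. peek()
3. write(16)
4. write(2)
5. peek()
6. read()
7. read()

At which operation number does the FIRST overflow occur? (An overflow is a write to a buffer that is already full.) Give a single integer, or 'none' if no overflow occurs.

Answer: none

Derivation:
After op 1 (write(15)): arr=[15 _ _ _] head=0 tail=1 count=1
After op 2 (peek()): arr=[15 _ _ _] head=0 tail=1 count=1
After op 3 (write(16)): arr=[15 16 _ _] head=0 tail=2 count=2
After op 4 (write(2)): arr=[15 16 2 _] head=0 tail=3 count=3
After op 5 (peek()): arr=[15 16 2 _] head=0 tail=3 count=3
After op 6 (read()): arr=[15 16 2 _] head=1 tail=3 count=2
After op 7 (read()): arr=[15 16 2 _] head=2 tail=3 count=1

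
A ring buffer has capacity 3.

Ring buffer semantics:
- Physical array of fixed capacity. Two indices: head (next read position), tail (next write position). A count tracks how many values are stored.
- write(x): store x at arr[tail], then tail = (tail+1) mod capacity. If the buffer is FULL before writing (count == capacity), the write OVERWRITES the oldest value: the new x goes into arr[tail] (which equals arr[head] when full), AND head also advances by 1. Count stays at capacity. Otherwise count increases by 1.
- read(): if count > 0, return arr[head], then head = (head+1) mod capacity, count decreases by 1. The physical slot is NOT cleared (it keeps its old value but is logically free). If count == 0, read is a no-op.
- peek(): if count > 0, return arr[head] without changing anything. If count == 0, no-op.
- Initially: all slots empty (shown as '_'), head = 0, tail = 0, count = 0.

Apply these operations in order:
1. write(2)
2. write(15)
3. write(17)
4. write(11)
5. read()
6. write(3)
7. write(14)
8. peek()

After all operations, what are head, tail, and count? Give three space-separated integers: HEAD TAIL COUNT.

Answer: 0 0 3

Derivation:
After op 1 (write(2)): arr=[2 _ _] head=0 tail=1 count=1
After op 2 (write(15)): arr=[2 15 _] head=0 tail=2 count=2
After op 3 (write(17)): arr=[2 15 17] head=0 tail=0 count=3
After op 4 (write(11)): arr=[11 15 17] head=1 tail=1 count=3
After op 5 (read()): arr=[11 15 17] head=2 tail=1 count=2
After op 6 (write(3)): arr=[11 3 17] head=2 tail=2 count=3
After op 7 (write(14)): arr=[11 3 14] head=0 tail=0 count=3
After op 8 (peek()): arr=[11 3 14] head=0 tail=0 count=3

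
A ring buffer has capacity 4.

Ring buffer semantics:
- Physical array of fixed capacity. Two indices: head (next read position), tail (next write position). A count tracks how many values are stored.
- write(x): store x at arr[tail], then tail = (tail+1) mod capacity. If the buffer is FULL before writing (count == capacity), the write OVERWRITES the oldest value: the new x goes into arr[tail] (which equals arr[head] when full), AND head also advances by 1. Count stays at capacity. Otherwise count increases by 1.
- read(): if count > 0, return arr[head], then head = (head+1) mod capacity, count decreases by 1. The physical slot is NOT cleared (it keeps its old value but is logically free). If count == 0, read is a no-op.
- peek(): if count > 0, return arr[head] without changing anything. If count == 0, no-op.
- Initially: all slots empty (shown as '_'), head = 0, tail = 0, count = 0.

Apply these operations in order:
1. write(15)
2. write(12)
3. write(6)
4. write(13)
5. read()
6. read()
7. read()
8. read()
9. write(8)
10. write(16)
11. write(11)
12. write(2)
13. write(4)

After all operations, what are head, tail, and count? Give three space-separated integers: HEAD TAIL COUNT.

After op 1 (write(15)): arr=[15 _ _ _] head=0 tail=1 count=1
After op 2 (write(12)): arr=[15 12 _ _] head=0 tail=2 count=2
After op 3 (write(6)): arr=[15 12 6 _] head=0 tail=3 count=3
After op 4 (write(13)): arr=[15 12 6 13] head=0 tail=0 count=4
After op 5 (read()): arr=[15 12 6 13] head=1 tail=0 count=3
After op 6 (read()): arr=[15 12 6 13] head=2 tail=0 count=2
After op 7 (read()): arr=[15 12 6 13] head=3 tail=0 count=1
After op 8 (read()): arr=[15 12 6 13] head=0 tail=0 count=0
After op 9 (write(8)): arr=[8 12 6 13] head=0 tail=1 count=1
After op 10 (write(16)): arr=[8 16 6 13] head=0 tail=2 count=2
After op 11 (write(11)): arr=[8 16 11 13] head=0 tail=3 count=3
After op 12 (write(2)): arr=[8 16 11 2] head=0 tail=0 count=4
After op 13 (write(4)): arr=[4 16 11 2] head=1 tail=1 count=4

Answer: 1 1 4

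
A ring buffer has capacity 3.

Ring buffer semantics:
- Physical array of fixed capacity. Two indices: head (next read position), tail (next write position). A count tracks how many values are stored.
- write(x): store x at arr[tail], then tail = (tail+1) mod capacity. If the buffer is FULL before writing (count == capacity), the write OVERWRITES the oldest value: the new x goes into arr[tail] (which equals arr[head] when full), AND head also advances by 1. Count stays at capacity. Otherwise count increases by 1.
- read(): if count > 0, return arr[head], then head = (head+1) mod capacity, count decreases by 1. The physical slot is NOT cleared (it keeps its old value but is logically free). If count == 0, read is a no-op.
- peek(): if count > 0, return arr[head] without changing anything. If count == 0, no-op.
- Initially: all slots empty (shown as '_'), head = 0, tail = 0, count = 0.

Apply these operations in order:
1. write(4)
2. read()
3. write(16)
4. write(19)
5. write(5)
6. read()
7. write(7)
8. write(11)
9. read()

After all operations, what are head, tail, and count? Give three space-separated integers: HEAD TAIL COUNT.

Answer: 1 0 2

Derivation:
After op 1 (write(4)): arr=[4 _ _] head=0 tail=1 count=1
After op 2 (read()): arr=[4 _ _] head=1 tail=1 count=0
After op 3 (write(16)): arr=[4 16 _] head=1 tail=2 count=1
After op 4 (write(19)): arr=[4 16 19] head=1 tail=0 count=2
After op 5 (write(5)): arr=[5 16 19] head=1 tail=1 count=3
After op 6 (read()): arr=[5 16 19] head=2 tail=1 count=2
After op 7 (write(7)): arr=[5 7 19] head=2 tail=2 count=3
After op 8 (write(11)): arr=[5 7 11] head=0 tail=0 count=3
After op 9 (read()): arr=[5 7 11] head=1 tail=0 count=2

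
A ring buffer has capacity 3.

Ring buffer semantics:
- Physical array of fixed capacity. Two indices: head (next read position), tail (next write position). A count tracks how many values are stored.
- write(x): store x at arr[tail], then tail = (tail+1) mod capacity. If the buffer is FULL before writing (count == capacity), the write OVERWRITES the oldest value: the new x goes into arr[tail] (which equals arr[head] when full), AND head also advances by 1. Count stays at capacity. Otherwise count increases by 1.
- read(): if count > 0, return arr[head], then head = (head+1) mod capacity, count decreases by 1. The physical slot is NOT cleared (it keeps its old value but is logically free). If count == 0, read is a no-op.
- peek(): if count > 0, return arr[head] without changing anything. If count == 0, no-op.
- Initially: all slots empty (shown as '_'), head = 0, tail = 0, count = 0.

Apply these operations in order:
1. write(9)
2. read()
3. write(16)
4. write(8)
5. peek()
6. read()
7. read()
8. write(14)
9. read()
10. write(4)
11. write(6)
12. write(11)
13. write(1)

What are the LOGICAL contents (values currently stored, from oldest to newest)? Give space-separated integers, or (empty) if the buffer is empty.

Answer: 6 11 1

Derivation:
After op 1 (write(9)): arr=[9 _ _] head=0 tail=1 count=1
After op 2 (read()): arr=[9 _ _] head=1 tail=1 count=0
After op 3 (write(16)): arr=[9 16 _] head=1 tail=2 count=1
After op 4 (write(8)): arr=[9 16 8] head=1 tail=0 count=2
After op 5 (peek()): arr=[9 16 8] head=1 tail=0 count=2
After op 6 (read()): arr=[9 16 8] head=2 tail=0 count=1
After op 7 (read()): arr=[9 16 8] head=0 tail=0 count=0
After op 8 (write(14)): arr=[14 16 8] head=0 tail=1 count=1
After op 9 (read()): arr=[14 16 8] head=1 tail=1 count=0
After op 10 (write(4)): arr=[14 4 8] head=1 tail=2 count=1
After op 11 (write(6)): arr=[14 4 6] head=1 tail=0 count=2
After op 12 (write(11)): arr=[11 4 6] head=1 tail=1 count=3
After op 13 (write(1)): arr=[11 1 6] head=2 tail=2 count=3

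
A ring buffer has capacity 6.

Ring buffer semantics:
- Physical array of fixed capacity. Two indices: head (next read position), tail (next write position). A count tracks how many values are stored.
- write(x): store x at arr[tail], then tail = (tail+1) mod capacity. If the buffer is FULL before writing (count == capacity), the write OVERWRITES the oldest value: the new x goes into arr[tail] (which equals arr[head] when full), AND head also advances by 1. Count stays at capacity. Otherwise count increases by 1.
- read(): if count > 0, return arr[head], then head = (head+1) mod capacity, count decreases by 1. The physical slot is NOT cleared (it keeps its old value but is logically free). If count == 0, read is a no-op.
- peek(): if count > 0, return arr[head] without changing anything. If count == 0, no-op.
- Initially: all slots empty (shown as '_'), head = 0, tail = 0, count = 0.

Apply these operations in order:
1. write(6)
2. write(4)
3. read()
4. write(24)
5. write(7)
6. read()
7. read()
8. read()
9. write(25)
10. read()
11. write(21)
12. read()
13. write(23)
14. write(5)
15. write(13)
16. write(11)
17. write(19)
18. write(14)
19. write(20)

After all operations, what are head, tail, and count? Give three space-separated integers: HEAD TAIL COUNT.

Answer: 1 1 6

Derivation:
After op 1 (write(6)): arr=[6 _ _ _ _ _] head=0 tail=1 count=1
After op 2 (write(4)): arr=[6 4 _ _ _ _] head=0 tail=2 count=2
After op 3 (read()): arr=[6 4 _ _ _ _] head=1 tail=2 count=1
After op 4 (write(24)): arr=[6 4 24 _ _ _] head=1 tail=3 count=2
After op 5 (write(7)): arr=[6 4 24 7 _ _] head=1 tail=4 count=3
After op 6 (read()): arr=[6 4 24 7 _ _] head=2 tail=4 count=2
After op 7 (read()): arr=[6 4 24 7 _ _] head=3 tail=4 count=1
After op 8 (read()): arr=[6 4 24 7 _ _] head=4 tail=4 count=0
After op 9 (write(25)): arr=[6 4 24 7 25 _] head=4 tail=5 count=1
After op 10 (read()): arr=[6 4 24 7 25 _] head=5 tail=5 count=0
After op 11 (write(21)): arr=[6 4 24 7 25 21] head=5 tail=0 count=1
After op 12 (read()): arr=[6 4 24 7 25 21] head=0 tail=0 count=0
After op 13 (write(23)): arr=[23 4 24 7 25 21] head=0 tail=1 count=1
After op 14 (write(5)): arr=[23 5 24 7 25 21] head=0 tail=2 count=2
After op 15 (write(13)): arr=[23 5 13 7 25 21] head=0 tail=3 count=3
After op 16 (write(11)): arr=[23 5 13 11 25 21] head=0 tail=4 count=4
After op 17 (write(19)): arr=[23 5 13 11 19 21] head=0 tail=5 count=5
After op 18 (write(14)): arr=[23 5 13 11 19 14] head=0 tail=0 count=6
After op 19 (write(20)): arr=[20 5 13 11 19 14] head=1 tail=1 count=6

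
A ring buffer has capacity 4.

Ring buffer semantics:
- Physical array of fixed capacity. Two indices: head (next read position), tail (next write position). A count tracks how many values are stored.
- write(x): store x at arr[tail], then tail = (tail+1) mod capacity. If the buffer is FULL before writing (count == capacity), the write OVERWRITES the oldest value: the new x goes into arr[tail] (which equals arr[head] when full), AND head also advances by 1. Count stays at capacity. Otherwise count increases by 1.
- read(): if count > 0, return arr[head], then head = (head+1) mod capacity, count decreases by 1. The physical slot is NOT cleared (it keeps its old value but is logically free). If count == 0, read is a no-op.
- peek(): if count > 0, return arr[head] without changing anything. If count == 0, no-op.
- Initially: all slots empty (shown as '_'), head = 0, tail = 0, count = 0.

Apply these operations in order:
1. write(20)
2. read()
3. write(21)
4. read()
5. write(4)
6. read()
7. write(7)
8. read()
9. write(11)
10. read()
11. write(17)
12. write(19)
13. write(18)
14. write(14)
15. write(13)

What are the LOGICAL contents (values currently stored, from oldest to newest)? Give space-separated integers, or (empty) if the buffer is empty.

After op 1 (write(20)): arr=[20 _ _ _] head=0 tail=1 count=1
After op 2 (read()): arr=[20 _ _ _] head=1 tail=1 count=0
After op 3 (write(21)): arr=[20 21 _ _] head=1 tail=2 count=1
After op 4 (read()): arr=[20 21 _ _] head=2 tail=2 count=0
After op 5 (write(4)): arr=[20 21 4 _] head=2 tail=3 count=1
After op 6 (read()): arr=[20 21 4 _] head=3 tail=3 count=0
After op 7 (write(7)): arr=[20 21 4 7] head=3 tail=0 count=1
After op 8 (read()): arr=[20 21 4 7] head=0 tail=0 count=0
After op 9 (write(11)): arr=[11 21 4 7] head=0 tail=1 count=1
After op 10 (read()): arr=[11 21 4 7] head=1 tail=1 count=0
After op 11 (write(17)): arr=[11 17 4 7] head=1 tail=2 count=1
After op 12 (write(19)): arr=[11 17 19 7] head=1 tail=3 count=2
After op 13 (write(18)): arr=[11 17 19 18] head=1 tail=0 count=3
After op 14 (write(14)): arr=[14 17 19 18] head=1 tail=1 count=4
After op 15 (write(13)): arr=[14 13 19 18] head=2 tail=2 count=4

Answer: 19 18 14 13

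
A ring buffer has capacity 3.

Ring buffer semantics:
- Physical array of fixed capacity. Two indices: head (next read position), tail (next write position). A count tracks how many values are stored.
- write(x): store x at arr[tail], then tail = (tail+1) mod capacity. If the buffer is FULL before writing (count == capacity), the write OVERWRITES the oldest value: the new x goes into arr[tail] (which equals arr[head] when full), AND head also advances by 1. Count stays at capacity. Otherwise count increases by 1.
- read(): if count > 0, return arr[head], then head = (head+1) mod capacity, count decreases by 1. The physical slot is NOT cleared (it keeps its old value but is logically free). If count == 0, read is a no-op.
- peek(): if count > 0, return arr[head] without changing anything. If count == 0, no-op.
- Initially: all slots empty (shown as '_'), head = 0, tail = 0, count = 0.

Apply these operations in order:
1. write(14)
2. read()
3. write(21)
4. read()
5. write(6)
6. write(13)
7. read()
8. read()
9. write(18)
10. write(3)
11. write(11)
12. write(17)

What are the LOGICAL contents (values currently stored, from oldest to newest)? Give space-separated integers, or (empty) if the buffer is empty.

After op 1 (write(14)): arr=[14 _ _] head=0 tail=1 count=1
After op 2 (read()): arr=[14 _ _] head=1 tail=1 count=0
After op 3 (write(21)): arr=[14 21 _] head=1 tail=2 count=1
After op 4 (read()): arr=[14 21 _] head=2 tail=2 count=0
After op 5 (write(6)): arr=[14 21 6] head=2 tail=0 count=1
After op 6 (write(13)): arr=[13 21 6] head=2 tail=1 count=2
After op 7 (read()): arr=[13 21 6] head=0 tail=1 count=1
After op 8 (read()): arr=[13 21 6] head=1 tail=1 count=0
After op 9 (write(18)): arr=[13 18 6] head=1 tail=2 count=1
After op 10 (write(3)): arr=[13 18 3] head=1 tail=0 count=2
After op 11 (write(11)): arr=[11 18 3] head=1 tail=1 count=3
After op 12 (write(17)): arr=[11 17 3] head=2 tail=2 count=3

Answer: 3 11 17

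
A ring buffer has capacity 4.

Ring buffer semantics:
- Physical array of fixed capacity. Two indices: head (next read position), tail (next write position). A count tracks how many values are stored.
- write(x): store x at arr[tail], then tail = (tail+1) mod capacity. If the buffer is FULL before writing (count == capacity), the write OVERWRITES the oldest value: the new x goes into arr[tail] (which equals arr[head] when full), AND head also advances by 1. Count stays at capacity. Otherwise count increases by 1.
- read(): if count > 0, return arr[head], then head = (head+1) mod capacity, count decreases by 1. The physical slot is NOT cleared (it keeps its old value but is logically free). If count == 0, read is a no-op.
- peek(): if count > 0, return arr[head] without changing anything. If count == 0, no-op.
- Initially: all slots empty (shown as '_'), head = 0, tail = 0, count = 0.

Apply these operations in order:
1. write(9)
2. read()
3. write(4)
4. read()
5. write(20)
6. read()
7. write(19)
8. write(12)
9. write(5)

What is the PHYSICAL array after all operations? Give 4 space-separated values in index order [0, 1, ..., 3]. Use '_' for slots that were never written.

Answer: 12 5 20 19

Derivation:
After op 1 (write(9)): arr=[9 _ _ _] head=0 tail=1 count=1
After op 2 (read()): arr=[9 _ _ _] head=1 tail=1 count=0
After op 3 (write(4)): arr=[9 4 _ _] head=1 tail=2 count=1
After op 4 (read()): arr=[9 4 _ _] head=2 tail=2 count=0
After op 5 (write(20)): arr=[9 4 20 _] head=2 tail=3 count=1
After op 6 (read()): arr=[9 4 20 _] head=3 tail=3 count=0
After op 7 (write(19)): arr=[9 4 20 19] head=3 tail=0 count=1
After op 8 (write(12)): arr=[12 4 20 19] head=3 tail=1 count=2
After op 9 (write(5)): arr=[12 5 20 19] head=3 tail=2 count=3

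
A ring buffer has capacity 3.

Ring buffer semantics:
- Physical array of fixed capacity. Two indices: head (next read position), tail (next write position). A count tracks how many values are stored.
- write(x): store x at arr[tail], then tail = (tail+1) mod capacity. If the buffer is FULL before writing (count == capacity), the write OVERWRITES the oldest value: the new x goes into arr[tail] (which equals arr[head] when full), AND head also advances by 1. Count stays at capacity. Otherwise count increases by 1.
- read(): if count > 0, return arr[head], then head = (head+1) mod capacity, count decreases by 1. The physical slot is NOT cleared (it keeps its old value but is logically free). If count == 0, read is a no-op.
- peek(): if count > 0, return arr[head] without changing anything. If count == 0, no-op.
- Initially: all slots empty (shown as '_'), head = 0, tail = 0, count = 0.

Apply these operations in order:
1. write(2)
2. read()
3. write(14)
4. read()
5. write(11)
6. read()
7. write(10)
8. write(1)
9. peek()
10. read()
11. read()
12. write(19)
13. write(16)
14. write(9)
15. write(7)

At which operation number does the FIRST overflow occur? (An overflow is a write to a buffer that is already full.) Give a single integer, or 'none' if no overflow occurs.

Answer: 15

Derivation:
After op 1 (write(2)): arr=[2 _ _] head=0 tail=1 count=1
After op 2 (read()): arr=[2 _ _] head=1 tail=1 count=0
After op 3 (write(14)): arr=[2 14 _] head=1 tail=2 count=1
After op 4 (read()): arr=[2 14 _] head=2 tail=2 count=0
After op 5 (write(11)): arr=[2 14 11] head=2 tail=0 count=1
After op 6 (read()): arr=[2 14 11] head=0 tail=0 count=0
After op 7 (write(10)): arr=[10 14 11] head=0 tail=1 count=1
After op 8 (write(1)): arr=[10 1 11] head=0 tail=2 count=2
After op 9 (peek()): arr=[10 1 11] head=0 tail=2 count=2
After op 10 (read()): arr=[10 1 11] head=1 tail=2 count=1
After op 11 (read()): arr=[10 1 11] head=2 tail=2 count=0
After op 12 (write(19)): arr=[10 1 19] head=2 tail=0 count=1
After op 13 (write(16)): arr=[16 1 19] head=2 tail=1 count=2
After op 14 (write(9)): arr=[16 9 19] head=2 tail=2 count=3
After op 15 (write(7)): arr=[16 9 7] head=0 tail=0 count=3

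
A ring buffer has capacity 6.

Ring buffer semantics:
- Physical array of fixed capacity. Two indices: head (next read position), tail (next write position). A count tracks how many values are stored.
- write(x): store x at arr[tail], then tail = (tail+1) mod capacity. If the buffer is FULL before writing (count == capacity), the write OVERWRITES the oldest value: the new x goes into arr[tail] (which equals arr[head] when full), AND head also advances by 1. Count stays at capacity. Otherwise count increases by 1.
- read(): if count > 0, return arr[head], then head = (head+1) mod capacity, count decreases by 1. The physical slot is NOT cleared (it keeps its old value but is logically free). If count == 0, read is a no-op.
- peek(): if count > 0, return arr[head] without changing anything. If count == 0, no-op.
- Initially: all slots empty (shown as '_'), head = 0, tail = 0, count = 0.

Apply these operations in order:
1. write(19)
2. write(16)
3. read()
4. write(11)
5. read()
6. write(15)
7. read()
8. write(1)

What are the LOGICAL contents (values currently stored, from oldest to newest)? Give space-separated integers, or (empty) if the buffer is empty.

After op 1 (write(19)): arr=[19 _ _ _ _ _] head=0 tail=1 count=1
After op 2 (write(16)): arr=[19 16 _ _ _ _] head=0 tail=2 count=2
After op 3 (read()): arr=[19 16 _ _ _ _] head=1 tail=2 count=1
After op 4 (write(11)): arr=[19 16 11 _ _ _] head=1 tail=3 count=2
After op 5 (read()): arr=[19 16 11 _ _ _] head=2 tail=3 count=1
After op 6 (write(15)): arr=[19 16 11 15 _ _] head=2 tail=4 count=2
After op 7 (read()): arr=[19 16 11 15 _ _] head=3 tail=4 count=1
After op 8 (write(1)): arr=[19 16 11 15 1 _] head=3 tail=5 count=2

Answer: 15 1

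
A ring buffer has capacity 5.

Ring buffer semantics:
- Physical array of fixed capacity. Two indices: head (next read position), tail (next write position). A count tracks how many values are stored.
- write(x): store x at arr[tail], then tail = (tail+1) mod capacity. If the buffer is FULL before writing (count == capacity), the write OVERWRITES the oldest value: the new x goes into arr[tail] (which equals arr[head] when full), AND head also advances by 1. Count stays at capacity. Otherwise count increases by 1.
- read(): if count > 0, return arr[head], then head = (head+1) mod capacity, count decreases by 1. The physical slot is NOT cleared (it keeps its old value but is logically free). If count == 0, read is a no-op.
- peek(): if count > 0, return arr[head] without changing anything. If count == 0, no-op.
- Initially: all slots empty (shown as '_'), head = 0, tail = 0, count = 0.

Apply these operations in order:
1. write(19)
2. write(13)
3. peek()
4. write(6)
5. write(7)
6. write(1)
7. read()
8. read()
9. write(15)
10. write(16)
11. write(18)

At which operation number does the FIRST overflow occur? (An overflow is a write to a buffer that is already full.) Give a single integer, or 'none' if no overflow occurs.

Answer: 11

Derivation:
After op 1 (write(19)): arr=[19 _ _ _ _] head=0 tail=1 count=1
After op 2 (write(13)): arr=[19 13 _ _ _] head=0 tail=2 count=2
After op 3 (peek()): arr=[19 13 _ _ _] head=0 tail=2 count=2
After op 4 (write(6)): arr=[19 13 6 _ _] head=0 tail=3 count=3
After op 5 (write(7)): arr=[19 13 6 7 _] head=0 tail=4 count=4
After op 6 (write(1)): arr=[19 13 6 7 1] head=0 tail=0 count=5
After op 7 (read()): arr=[19 13 6 7 1] head=1 tail=0 count=4
After op 8 (read()): arr=[19 13 6 7 1] head=2 tail=0 count=3
After op 9 (write(15)): arr=[15 13 6 7 1] head=2 tail=1 count=4
After op 10 (write(16)): arr=[15 16 6 7 1] head=2 tail=2 count=5
After op 11 (write(18)): arr=[15 16 18 7 1] head=3 tail=3 count=5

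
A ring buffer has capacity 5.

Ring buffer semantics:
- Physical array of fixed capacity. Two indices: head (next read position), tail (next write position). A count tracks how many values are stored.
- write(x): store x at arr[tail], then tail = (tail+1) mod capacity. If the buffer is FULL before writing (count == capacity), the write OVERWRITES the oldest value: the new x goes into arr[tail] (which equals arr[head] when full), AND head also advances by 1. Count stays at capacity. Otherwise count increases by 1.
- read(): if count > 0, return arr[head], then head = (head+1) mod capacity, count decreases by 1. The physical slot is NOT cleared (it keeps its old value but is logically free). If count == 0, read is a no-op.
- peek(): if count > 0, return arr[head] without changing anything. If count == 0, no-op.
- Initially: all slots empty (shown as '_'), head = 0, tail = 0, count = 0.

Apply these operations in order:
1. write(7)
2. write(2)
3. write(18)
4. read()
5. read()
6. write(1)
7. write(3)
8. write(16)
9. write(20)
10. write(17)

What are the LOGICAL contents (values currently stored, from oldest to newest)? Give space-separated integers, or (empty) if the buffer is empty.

Answer: 1 3 16 20 17

Derivation:
After op 1 (write(7)): arr=[7 _ _ _ _] head=0 tail=1 count=1
After op 2 (write(2)): arr=[7 2 _ _ _] head=0 tail=2 count=2
After op 3 (write(18)): arr=[7 2 18 _ _] head=0 tail=3 count=3
After op 4 (read()): arr=[7 2 18 _ _] head=1 tail=3 count=2
After op 5 (read()): arr=[7 2 18 _ _] head=2 tail=3 count=1
After op 6 (write(1)): arr=[7 2 18 1 _] head=2 tail=4 count=2
After op 7 (write(3)): arr=[7 2 18 1 3] head=2 tail=0 count=3
After op 8 (write(16)): arr=[16 2 18 1 3] head=2 tail=1 count=4
After op 9 (write(20)): arr=[16 20 18 1 3] head=2 tail=2 count=5
After op 10 (write(17)): arr=[16 20 17 1 3] head=3 tail=3 count=5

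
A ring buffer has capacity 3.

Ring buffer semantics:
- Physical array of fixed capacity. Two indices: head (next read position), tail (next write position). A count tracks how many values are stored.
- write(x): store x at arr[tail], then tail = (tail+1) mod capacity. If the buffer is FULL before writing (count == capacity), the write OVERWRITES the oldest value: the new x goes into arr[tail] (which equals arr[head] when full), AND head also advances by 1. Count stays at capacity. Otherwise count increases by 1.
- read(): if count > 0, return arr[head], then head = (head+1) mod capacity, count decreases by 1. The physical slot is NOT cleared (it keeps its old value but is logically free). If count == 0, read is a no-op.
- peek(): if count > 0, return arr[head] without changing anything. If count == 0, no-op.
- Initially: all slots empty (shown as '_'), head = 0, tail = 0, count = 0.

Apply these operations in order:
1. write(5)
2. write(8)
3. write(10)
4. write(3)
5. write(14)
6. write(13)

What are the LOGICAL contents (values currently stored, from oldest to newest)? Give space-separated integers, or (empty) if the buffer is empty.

After op 1 (write(5)): arr=[5 _ _] head=0 tail=1 count=1
After op 2 (write(8)): arr=[5 8 _] head=0 tail=2 count=2
After op 3 (write(10)): arr=[5 8 10] head=0 tail=0 count=3
After op 4 (write(3)): arr=[3 8 10] head=1 tail=1 count=3
After op 5 (write(14)): arr=[3 14 10] head=2 tail=2 count=3
After op 6 (write(13)): arr=[3 14 13] head=0 tail=0 count=3

Answer: 3 14 13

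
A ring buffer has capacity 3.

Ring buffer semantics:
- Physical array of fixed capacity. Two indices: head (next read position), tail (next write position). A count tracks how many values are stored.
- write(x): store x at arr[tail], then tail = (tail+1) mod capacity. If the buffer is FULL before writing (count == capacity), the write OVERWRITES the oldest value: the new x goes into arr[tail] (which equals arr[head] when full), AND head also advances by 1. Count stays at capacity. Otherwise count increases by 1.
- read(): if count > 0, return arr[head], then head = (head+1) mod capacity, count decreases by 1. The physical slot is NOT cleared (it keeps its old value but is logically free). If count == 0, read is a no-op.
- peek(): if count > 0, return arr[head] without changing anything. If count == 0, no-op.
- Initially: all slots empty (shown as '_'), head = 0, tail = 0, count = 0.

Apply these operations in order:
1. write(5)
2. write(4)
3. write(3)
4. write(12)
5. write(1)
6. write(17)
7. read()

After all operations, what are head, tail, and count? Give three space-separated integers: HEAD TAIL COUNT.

After op 1 (write(5)): arr=[5 _ _] head=0 tail=1 count=1
After op 2 (write(4)): arr=[5 4 _] head=0 tail=2 count=2
After op 3 (write(3)): arr=[5 4 3] head=0 tail=0 count=3
After op 4 (write(12)): arr=[12 4 3] head=1 tail=1 count=3
After op 5 (write(1)): arr=[12 1 3] head=2 tail=2 count=3
After op 6 (write(17)): arr=[12 1 17] head=0 tail=0 count=3
After op 7 (read()): arr=[12 1 17] head=1 tail=0 count=2

Answer: 1 0 2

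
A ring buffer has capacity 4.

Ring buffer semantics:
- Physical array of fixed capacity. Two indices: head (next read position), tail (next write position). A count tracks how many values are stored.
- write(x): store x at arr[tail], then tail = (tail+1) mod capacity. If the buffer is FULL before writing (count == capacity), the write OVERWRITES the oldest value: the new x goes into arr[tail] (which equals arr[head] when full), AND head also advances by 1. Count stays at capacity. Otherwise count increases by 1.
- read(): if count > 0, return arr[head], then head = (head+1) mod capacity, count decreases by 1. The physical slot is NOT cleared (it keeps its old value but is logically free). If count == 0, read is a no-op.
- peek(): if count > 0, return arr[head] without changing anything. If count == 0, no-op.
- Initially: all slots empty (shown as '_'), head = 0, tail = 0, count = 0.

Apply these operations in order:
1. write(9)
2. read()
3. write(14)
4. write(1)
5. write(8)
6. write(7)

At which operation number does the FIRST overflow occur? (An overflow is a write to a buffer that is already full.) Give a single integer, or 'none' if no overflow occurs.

After op 1 (write(9)): arr=[9 _ _ _] head=0 tail=1 count=1
After op 2 (read()): arr=[9 _ _ _] head=1 tail=1 count=0
After op 3 (write(14)): arr=[9 14 _ _] head=1 tail=2 count=1
After op 4 (write(1)): arr=[9 14 1 _] head=1 tail=3 count=2
After op 5 (write(8)): arr=[9 14 1 8] head=1 tail=0 count=3
After op 6 (write(7)): arr=[7 14 1 8] head=1 tail=1 count=4

Answer: none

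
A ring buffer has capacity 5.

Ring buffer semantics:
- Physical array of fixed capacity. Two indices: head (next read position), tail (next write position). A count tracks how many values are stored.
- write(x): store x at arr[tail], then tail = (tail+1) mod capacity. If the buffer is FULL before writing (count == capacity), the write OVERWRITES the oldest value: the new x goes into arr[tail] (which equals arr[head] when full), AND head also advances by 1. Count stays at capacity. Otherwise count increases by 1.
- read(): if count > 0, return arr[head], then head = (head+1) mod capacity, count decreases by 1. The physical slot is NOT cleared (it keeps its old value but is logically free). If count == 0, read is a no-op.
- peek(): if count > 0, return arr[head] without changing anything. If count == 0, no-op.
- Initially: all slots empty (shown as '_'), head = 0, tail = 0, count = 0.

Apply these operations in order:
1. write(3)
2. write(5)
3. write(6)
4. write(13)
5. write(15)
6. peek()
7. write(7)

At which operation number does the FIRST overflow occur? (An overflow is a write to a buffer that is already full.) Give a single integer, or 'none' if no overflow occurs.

Answer: 7

Derivation:
After op 1 (write(3)): arr=[3 _ _ _ _] head=0 tail=1 count=1
After op 2 (write(5)): arr=[3 5 _ _ _] head=0 tail=2 count=2
After op 3 (write(6)): arr=[3 5 6 _ _] head=0 tail=3 count=3
After op 4 (write(13)): arr=[3 5 6 13 _] head=0 tail=4 count=4
After op 5 (write(15)): arr=[3 5 6 13 15] head=0 tail=0 count=5
After op 6 (peek()): arr=[3 5 6 13 15] head=0 tail=0 count=5
After op 7 (write(7)): arr=[7 5 6 13 15] head=1 tail=1 count=5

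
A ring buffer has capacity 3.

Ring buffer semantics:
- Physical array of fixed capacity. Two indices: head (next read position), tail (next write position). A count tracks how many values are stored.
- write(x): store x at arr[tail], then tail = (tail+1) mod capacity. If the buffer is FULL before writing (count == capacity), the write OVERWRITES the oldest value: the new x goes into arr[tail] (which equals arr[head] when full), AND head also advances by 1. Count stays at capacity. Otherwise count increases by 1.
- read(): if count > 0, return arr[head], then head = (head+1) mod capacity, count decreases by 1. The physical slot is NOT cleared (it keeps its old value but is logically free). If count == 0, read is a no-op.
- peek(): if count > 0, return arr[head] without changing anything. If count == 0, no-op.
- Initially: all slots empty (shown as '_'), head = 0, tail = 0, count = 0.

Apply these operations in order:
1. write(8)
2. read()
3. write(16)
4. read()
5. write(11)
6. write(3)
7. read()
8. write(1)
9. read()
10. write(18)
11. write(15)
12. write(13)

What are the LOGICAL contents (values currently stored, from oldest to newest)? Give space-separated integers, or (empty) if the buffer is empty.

Answer: 18 15 13

Derivation:
After op 1 (write(8)): arr=[8 _ _] head=0 tail=1 count=1
After op 2 (read()): arr=[8 _ _] head=1 tail=1 count=0
After op 3 (write(16)): arr=[8 16 _] head=1 tail=2 count=1
After op 4 (read()): arr=[8 16 _] head=2 tail=2 count=0
After op 5 (write(11)): arr=[8 16 11] head=2 tail=0 count=1
After op 6 (write(3)): arr=[3 16 11] head=2 tail=1 count=2
After op 7 (read()): arr=[3 16 11] head=0 tail=1 count=1
After op 8 (write(1)): arr=[3 1 11] head=0 tail=2 count=2
After op 9 (read()): arr=[3 1 11] head=1 tail=2 count=1
After op 10 (write(18)): arr=[3 1 18] head=1 tail=0 count=2
After op 11 (write(15)): arr=[15 1 18] head=1 tail=1 count=3
After op 12 (write(13)): arr=[15 13 18] head=2 tail=2 count=3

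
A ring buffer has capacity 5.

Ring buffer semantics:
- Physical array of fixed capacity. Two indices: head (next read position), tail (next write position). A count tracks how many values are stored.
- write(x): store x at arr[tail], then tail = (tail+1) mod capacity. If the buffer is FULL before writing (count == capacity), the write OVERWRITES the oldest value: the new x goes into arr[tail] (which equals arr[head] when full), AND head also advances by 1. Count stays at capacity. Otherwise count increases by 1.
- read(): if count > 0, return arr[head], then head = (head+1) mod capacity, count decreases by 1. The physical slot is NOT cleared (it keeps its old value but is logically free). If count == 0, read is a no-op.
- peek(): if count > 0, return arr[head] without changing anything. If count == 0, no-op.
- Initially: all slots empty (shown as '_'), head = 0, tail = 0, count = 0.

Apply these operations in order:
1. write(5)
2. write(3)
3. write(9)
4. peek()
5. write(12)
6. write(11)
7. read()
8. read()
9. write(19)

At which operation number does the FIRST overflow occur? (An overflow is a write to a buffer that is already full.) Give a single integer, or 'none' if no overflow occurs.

Answer: none

Derivation:
After op 1 (write(5)): arr=[5 _ _ _ _] head=0 tail=1 count=1
After op 2 (write(3)): arr=[5 3 _ _ _] head=0 tail=2 count=2
After op 3 (write(9)): arr=[5 3 9 _ _] head=0 tail=3 count=3
After op 4 (peek()): arr=[5 3 9 _ _] head=0 tail=3 count=3
After op 5 (write(12)): arr=[5 3 9 12 _] head=0 tail=4 count=4
After op 6 (write(11)): arr=[5 3 9 12 11] head=0 tail=0 count=5
After op 7 (read()): arr=[5 3 9 12 11] head=1 tail=0 count=4
After op 8 (read()): arr=[5 3 9 12 11] head=2 tail=0 count=3
After op 9 (write(19)): arr=[19 3 9 12 11] head=2 tail=1 count=4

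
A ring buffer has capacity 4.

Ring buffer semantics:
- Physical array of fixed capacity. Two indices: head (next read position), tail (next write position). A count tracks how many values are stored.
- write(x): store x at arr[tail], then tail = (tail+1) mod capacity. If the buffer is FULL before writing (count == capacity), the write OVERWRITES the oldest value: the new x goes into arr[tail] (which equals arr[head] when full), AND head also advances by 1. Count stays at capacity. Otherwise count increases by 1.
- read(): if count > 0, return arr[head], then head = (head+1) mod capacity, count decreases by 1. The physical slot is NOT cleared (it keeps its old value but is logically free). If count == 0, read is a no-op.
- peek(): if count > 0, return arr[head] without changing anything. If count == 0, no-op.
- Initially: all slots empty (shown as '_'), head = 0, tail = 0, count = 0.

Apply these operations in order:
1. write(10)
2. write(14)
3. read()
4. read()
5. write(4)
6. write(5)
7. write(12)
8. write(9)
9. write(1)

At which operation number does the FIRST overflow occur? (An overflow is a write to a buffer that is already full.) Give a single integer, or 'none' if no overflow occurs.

Answer: 9

Derivation:
After op 1 (write(10)): arr=[10 _ _ _] head=0 tail=1 count=1
After op 2 (write(14)): arr=[10 14 _ _] head=0 tail=2 count=2
After op 3 (read()): arr=[10 14 _ _] head=1 tail=2 count=1
After op 4 (read()): arr=[10 14 _ _] head=2 tail=2 count=0
After op 5 (write(4)): arr=[10 14 4 _] head=2 tail=3 count=1
After op 6 (write(5)): arr=[10 14 4 5] head=2 tail=0 count=2
After op 7 (write(12)): arr=[12 14 4 5] head=2 tail=1 count=3
After op 8 (write(9)): arr=[12 9 4 5] head=2 tail=2 count=4
After op 9 (write(1)): arr=[12 9 1 5] head=3 tail=3 count=4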